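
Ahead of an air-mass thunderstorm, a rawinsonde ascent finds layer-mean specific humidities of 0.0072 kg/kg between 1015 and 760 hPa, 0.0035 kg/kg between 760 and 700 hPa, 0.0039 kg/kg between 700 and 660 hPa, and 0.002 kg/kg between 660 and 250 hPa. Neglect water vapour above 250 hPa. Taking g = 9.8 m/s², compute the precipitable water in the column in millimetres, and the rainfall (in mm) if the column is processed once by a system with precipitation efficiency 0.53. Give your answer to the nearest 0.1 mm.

Precipitable water is the column-integrated vapour mass per unit area: PW = (1/g) Σ q̄ Δp, with q in kg/kg and Δp in Pa (1 kg/m² of water = 1 mm).
Layer 1015–760 hPa: Δp = 255 hPa = 25500 Pa, q̄ = 0.0072 kg/kg → 0.0072 × 25500 / 9.8 = 18.73 mm
Layer 760–700 hPa: Δp = 60 hPa = 6000 Pa, q̄ = 0.0035 kg/kg → 0.0035 × 6000 / 9.8 = 2.14 mm
Layer 700–660 hPa: Δp = 40 hPa = 4000 Pa, q̄ = 0.0039 kg/kg → 0.0039 × 4000 / 9.8 = 1.59 mm
Layer 660–250 hPa: Δp = 410 hPa = 41000 Pa, q̄ = 0.002 kg/kg → 0.002 × 41000 / 9.8 = 8.37 mm
PW = 18.73 + 2.14 + 1.59 + 8.37 = 30.83 ≈ 30.8 mm.
Rainfall = ε × PW = 0.53 × 30.8 = 16.3 mm.

PW ≈ 30.8 mm; rainfall ≈ 16.3 mm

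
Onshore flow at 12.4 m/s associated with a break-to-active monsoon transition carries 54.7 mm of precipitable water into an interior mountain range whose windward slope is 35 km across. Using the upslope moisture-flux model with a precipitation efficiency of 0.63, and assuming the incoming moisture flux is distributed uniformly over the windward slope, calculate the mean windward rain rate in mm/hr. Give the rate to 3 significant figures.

Incoming column moisture flux per unit ridge length: F = V × PW = 12.4 × 54.7 = 678.28 mm·m/s.
Spread over the 35 km slope with efficiency ε = 0.63: R = ε·F/W = 0.63 × 678.28 / 35000 m = 1.221e-02 mm/s.
R = 1.221e-02 × 3600 = 44.0 mm/hr.

R ≈ 44.0 mm/hr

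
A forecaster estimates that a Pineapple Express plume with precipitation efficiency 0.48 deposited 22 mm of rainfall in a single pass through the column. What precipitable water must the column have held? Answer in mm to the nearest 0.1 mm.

PW ≈ 45.8 mm

PW = rainfall / ε = 22 / 0.48 = 45.8 mm.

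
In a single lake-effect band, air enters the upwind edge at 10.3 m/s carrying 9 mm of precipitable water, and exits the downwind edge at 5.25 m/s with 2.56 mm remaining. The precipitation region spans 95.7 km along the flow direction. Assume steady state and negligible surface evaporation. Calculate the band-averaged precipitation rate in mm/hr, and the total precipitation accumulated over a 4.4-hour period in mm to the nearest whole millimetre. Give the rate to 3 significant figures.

R ≈ 2.98 mm/hr; total ≈ 13 mm

Column moisture flux per unit crosswind length is F = V × PW.
Inflow: F_in = 10.3 × 9 = 92.7 mm·m/s
Outflow: F_out = 5.25 × 2.56 = 13.44 mm·m/s
Steady-state rate R = (F_in − F_out)/L = (92.7 − 13.44) / 95700 m = 8.282e-04 mm/s.
R = 8.282e-04 × 3600 = 2.98 mm/hr.
Over 4.4 h: total = 2.98 × 4.4 = 13.112 ≈ 13 mm.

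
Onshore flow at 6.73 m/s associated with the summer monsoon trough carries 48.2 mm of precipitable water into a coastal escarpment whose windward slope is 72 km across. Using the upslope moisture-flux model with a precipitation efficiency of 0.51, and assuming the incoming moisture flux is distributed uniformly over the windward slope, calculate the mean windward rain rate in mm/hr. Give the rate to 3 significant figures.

R ≈ 8.27 mm/hr

Incoming column moisture flux per unit ridge length: F = V × PW = 6.73 × 48.2 = 324.386 mm·m/s.
Spread over the 72 km slope with efficiency ε = 0.51: R = ε·F/W = 0.51 × 324.386 / 72000 m = 2.298e-03 mm/s.
R = 2.298e-03 × 3600 = 8.27 mm/hr.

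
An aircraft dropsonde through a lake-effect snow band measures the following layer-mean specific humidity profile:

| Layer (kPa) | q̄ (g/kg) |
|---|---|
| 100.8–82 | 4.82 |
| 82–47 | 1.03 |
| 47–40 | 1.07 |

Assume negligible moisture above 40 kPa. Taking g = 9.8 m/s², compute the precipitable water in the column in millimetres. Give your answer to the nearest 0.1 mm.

PW ≈ 13.7 mm

Precipitable water is the column-integrated vapour mass per unit area: PW = (1/g) Σ q̄ Δp, with q in kg/kg and Δp in Pa (1 kg/m² of water = 1 mm).
Layer 100.8–82 kPa: Δp = 188 hPa = 18800 Pa, q̄ = 0.00482 kg/kg → 0.00482 × 18800 / 9.8 = 9.25 mm
Layer 82–47 kPa: Δp = 350 hPa = 35000 Pa, q̄ = 0.00103 kg/kg → 0.00103 × 35000 / 9.8 = 3.68 mm
Layer 47–40 kPa: Δp = 70 hPa = 7000 Pa, q̄ = 0.00107 kg/kg → 0.00107 × 7000 / 9.8 = 0.76 mm
PW = 9.25 + 3.68 + 0.76 = 13.69 ≈ 13.7 mm.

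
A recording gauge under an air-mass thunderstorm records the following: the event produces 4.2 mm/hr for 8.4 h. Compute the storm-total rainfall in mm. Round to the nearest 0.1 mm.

total ≈ 35.3 mm

Total = Σ Rᵢ Δtᵢ = 4.2 × 8.4
      = 35.28 = 35.3 mm.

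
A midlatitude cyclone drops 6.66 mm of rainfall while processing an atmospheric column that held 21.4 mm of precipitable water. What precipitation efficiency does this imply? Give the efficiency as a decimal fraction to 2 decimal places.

ε ≈ 0.31

ε = rainfall / PW = 6.66 / 21.4 = 0.31.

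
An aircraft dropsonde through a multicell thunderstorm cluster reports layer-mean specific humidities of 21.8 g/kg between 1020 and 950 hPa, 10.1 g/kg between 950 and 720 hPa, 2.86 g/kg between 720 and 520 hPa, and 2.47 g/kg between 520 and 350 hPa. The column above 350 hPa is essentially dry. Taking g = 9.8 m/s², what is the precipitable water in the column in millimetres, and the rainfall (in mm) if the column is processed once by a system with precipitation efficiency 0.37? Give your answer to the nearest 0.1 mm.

PW ≈ 49.4 mm; rainfall ≈ 18.3 mm

Precipitable water is the column-integrated vapour mass per unit area: PW = (1/g) Σ q̄ Δp, with q in kg/kg and Δp in Pa (1 kg/m² of water = 1 mm).
Layer 1020–950 hPa: Δp = 70 hPa = 7000 Pa, q̄ = 0.0218 kg/kg → 0.0218 × 7000 / 9.8 = 15.57 mm
Layer 950–720 hPa: Δp = 230 hPa = 23000 Pa, q̄ = 0.0101 kg/kg → 0.0101 × 23000 / 9.8 = 23.70 mm
Layer 720–520 hPa: Δp = 200 hPa = 20000 Pa, q̄ = 0.00286 kg/kg → 0.00286 × 20000 / 9.8 = 5.84 mm
Layer 520–350 hPa: Δp = 170 hPa = 17000 Pa, q̄ = 0.00247 kg/kg → 0.00247 × 17000 / 9.8 = 4.28 mm
PW = 15.57 + 23.70 + 5.84 + 4.28 = 49.39 ≈ 49.4 mm.
Rainfall = ε × PW = 0.37 × 49.4 = 18.3 mm.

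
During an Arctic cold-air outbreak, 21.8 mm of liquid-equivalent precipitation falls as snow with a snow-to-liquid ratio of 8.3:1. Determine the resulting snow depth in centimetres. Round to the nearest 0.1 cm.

snow depth ≈ 18.1 cm

Snow depth = liquid × ratio = 21.8 mm × 8.3 = 180.94 mm = 18.1 cm.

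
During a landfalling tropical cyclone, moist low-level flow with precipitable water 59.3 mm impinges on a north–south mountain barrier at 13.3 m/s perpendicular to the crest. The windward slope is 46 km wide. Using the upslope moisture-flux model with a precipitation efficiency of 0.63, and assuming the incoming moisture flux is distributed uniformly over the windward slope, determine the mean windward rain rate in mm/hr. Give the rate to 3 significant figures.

R ≈ 38.9 mm/hr

Incoming column moisture flux per unit ridge length: F = V × PW = 13.3 × 59.3 = 788.69 mm·m/s.
Spread over the 46 km slope with efficiency ε = 0.63: R = ε·F/W = 0.63 × 788.69 / 46000 m = 1.080e-02 mm/s.
R = 1.080e-02 × 3600 = 38.9 mm/hr.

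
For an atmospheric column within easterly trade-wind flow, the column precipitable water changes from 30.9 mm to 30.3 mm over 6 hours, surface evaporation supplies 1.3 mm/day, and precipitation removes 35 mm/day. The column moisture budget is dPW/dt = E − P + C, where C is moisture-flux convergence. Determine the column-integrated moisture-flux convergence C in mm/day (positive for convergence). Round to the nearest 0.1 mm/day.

dPW/dt = (30.3 − 30.9) mm / (6/24 day) = -2.400 mm/day.
C = dPW/dt − E + P = (-2.400) − 1.3 + 35 = 31.3 mm/day.

C ≈ 31.3 mm/day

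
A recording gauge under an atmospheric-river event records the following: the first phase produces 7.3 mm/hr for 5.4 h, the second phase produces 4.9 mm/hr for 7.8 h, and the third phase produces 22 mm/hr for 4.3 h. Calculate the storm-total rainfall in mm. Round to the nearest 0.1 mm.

Total = Σ Rᵢ Δtᵢ = 7.3 × 5.4 + 4.9 × 7.8 + 22 × 4.3
      = 39.42 + 38.22 + 94.6 = 172.2 mm.

total ≈ 172.2 mm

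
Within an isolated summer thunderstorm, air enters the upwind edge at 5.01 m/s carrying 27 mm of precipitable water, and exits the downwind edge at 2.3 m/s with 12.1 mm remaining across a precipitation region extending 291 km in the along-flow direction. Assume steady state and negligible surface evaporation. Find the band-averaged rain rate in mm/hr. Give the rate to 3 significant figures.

Column moisture flux per unit crosswind length is F = V × PW.
Inflow: F_in = 5.01 × 27 = 135.27 mm·m/s
Outflow: F_out = 2.3 × 12.1 = 27.83 mm·m/s
Steady-state rate R = (F_in − F_out)/L = (135.27 − 27.83) / 291000 m = 3.692e-04 mm/s.
R = 3.692e-04 × 3600 = 1.33 mm/hr.

R ≈ 1.33 mm/hr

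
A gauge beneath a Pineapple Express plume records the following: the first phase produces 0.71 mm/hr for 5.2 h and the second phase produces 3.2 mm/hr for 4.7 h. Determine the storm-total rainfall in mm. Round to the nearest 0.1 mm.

Total = Σ Rᵢ Δtᵢ = 0.71 × 5.2 + 3.2 × 4.7
      = 3.692 + 15.04 = 18.7 mm.

total ≈ 18.7 mm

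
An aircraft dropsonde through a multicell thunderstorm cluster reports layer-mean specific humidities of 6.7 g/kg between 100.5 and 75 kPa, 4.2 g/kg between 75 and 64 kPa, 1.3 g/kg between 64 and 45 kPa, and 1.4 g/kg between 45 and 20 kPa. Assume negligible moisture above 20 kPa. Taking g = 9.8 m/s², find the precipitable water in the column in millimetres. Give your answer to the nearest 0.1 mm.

PW ≈ 28.2 mm

Precipitable water is the column-integrated vapour mass per unit area: PW = (1/g) Σ q̄ Δp, with q in kg/kg and Δp in Pa (1 kg/m² of water = 1 mm).
Layer 100.5–75 kPa: Δp = 255 hPa = 25500 Pa, q̄ = 0.0067 kg/kg → 0.0067 × 25500 / 9.8 = 17.43 mm
Layer 75–64 kPa: Δp = 110 hPa = 11000 Pa, q̄ = 0.0042 kg/kg → 0.0042 × 11000 / 9.8 = 4.71 mm
Layer 64–45 kPa: Δp = 190 hPa = 19000 Pa, q̄ = 0.0013 kg/kg → 0.0013 × 19000 / 9.8 = 2.52 mm
Layer 45–20 kPa: Δp = 250 hPa = 25000 Pa, q̄ = 0.0014 kg/kg → 0.0014 × 25000 / 9.8 = 3.57 mm
PW = 17.43 + 4.71 + 2.52 + 3.57 = 28.23 ≈ 28.2 mm.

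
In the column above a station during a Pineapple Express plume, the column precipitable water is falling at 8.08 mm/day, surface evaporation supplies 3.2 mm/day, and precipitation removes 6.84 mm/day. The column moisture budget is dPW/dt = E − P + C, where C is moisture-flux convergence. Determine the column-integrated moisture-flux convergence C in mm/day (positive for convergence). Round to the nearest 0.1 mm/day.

C ≈ -4.4 mm/day

dPW/dt = -8.08 mm/day.
C = dPW/dt − E + P = (-8.08) − 3.2 + 6.84 = -4.4 mm/day.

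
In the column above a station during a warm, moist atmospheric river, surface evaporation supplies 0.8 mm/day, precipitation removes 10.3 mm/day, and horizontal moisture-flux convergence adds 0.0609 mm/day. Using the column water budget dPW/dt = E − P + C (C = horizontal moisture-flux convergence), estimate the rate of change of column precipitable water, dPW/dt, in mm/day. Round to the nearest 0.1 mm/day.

dPW/dt = E − P + C = 0.8 − 10.3 + (0.0609) = -9.4 mm/day.

dPW/dt ≈ -9.4 mm/day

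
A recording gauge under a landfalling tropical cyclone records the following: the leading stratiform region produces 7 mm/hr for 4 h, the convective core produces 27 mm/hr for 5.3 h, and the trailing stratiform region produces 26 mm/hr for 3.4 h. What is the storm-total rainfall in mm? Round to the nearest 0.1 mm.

total ≈ 259.5 mm

Total = Σ Rᵢ Δtᵢ = 7 × 4 + 27 × 5.3 + 26 × 3.4
      = 28 + 143.1 + 88.4 = 259.5 mm.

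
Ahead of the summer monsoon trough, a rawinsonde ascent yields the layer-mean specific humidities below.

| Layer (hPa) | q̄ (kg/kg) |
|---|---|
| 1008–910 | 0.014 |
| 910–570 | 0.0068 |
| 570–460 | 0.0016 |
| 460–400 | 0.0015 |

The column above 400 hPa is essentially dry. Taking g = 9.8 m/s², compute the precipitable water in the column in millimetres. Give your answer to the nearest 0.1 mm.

Precipitable water is the column-integrated vapour mass per unit area: PW = (1/g) Σ q̄ Δp, with q in kg/kg and Δp in Pa (1 kg/m² of water = 1 mm).
Layer 1008–910 hPa: Δp = 98 hPa = 9800 Pa, q̄ = 0.014 kg/kg → 0.014 × 9800 / 9.8 = 14.00 mm
Layer 910–570 hPa: Δp = 340 hPa = 34000 Pa, q̄ = 0.0068 kg/kg → 0.0068 × 34000 / 9.8 = 23.59 mm
Layer 570–460 hPa: Δp = 110 hPa = 11000 Pa, q̄ = 0.0016 kg/kg → 0.0016 × 11000 / 9.8 = 1.80 mm
Layer 460–400 hPa: Δp = 60 hPa = 6000 Pa, q̄ = 0.0015 kg/kg → 0.0015 × 6000 / 9.8 = 0.92 mm
PW = 14.00 + 23.59 + 1.80 + 0.92 = 40.31 ≈ 40.3 mm.

PW ≈ 40.3 mm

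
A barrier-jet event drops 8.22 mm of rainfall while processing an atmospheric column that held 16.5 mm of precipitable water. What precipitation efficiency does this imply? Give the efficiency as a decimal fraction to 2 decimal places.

ε = rainfall / PW = 8.22 / 16.5 = 0.50.

ε ≈ 0.50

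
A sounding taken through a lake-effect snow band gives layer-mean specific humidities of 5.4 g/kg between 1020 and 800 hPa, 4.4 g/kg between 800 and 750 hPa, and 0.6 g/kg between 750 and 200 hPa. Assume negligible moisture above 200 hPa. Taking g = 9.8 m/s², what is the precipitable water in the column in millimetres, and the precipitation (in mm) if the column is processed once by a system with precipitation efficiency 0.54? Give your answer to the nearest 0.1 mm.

PW ≈ 17.7 mm; precipitation ≈ 9.6 mm

Precipitable water is the column-integrated vapour mass per unit area: PW = (1/g) Σ q̄ Δp, with q in kg/kg and Δp in Pa (1 kg/m² of water = 1 mm).
Layer 1020–800 hPa: Δp = 220 hPa = 22000 Pa, q̄ = 0.0054 kg/kg → 0.0054 × 22000 / 9.8 = 12.12 mm
Layer 800–750 hPa: Δp = 50 hPa = 5000 Pa, q̄ = 0.0044 kg/kg → 0.0044 × 5000 / 9.8 = 2.24 mm
Layer 750–200 hPa: Δp = 550 hPa = 55000 Pa, q̄ = 0.0006 kg/kg → 0.0006 × 55000 / 9.8 = 3.37 mm
PW = 12.12 + 2.24 + 3.37 = 17.73 ≈ 17.7 mm.
Precipitation = ε × PW = 0.54 × 17.7 = 9.6 mm.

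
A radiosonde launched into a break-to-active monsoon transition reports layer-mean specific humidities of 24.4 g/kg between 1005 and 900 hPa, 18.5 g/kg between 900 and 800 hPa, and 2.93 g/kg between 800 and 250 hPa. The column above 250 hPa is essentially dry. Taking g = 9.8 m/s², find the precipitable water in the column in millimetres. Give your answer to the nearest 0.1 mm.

PW ≈ 61.5 mm

Precipitable water is the column-integrated vapour mass per unit area: PW = (1/g) Σ q̄ Δp, with q in kg/kg and Δp in Pa (1 kg/m² of water = 1 mm).
Layer 1005–900 hPa: Δp = 105 hPa = 10500 Pa, q̄ = 0.0244 kg/kg → 0.0244 × 10500 / 9.8 = 26.14 mm
Layer 900–800 hPa: Δp = 100 hPa = 10000 Pa, q̄ = 0.0185 kg/kg → 0.0185 × 10000 / 9.8 = 18.88 mm
Layer 800–250 hPa: Δp = 550 hPa = 55000 Pa, q̄ = 0.00293 kg/kg → 0.00293 × 55000 / 9.8 = 16.44 mm
PW = 26.14 + 18.88 + 16.44 = 61.46 ≈ 61.5 mm.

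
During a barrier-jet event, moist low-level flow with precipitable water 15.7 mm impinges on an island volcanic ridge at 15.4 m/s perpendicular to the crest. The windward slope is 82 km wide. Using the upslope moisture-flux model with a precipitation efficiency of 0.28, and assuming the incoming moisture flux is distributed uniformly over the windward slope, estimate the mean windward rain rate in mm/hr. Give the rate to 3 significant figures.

Incoming column moisture flux per unit ridge length: F = V × PW = 15.4 × 15.7 = 241.78 mm·m/s.
Spread over the 82 km slope with efficiency ε = 0.28: R = ε·F/W = 0.28 × 241.78 / 82000 m = 8.256e-04 mm/s.
R = 8.256e-04 × 3600 = 2.97 mm/hr.

R ≈ 2.97 mm/hr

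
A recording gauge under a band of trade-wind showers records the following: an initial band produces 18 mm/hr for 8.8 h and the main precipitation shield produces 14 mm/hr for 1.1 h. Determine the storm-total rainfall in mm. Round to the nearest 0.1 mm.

total ≈ 173.8 mm

Total = Σ Rᵢ Δtᵢ = 18 × 8.8 + 14 × 1.1
      = 158.4 + 15.4 = 173.8 mm.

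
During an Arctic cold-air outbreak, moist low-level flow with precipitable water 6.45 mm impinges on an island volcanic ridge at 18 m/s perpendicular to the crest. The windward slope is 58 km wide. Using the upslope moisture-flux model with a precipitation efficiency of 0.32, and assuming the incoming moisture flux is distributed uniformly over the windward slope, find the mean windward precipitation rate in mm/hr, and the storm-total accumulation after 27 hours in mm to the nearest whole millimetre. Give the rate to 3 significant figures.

Incoming column moisture flux per unit ridge length: F = V × PW = 18 × 6.45 = 116.1 mm·m/s.
Spread over the 58 km slope with efficiency ε = 0.32: R = ε·F/W = 0.32 × 116.1 / 58000 m = 6.406e-04 mm/s.
R = 6.406e-04 × 3600 = 2.31 mm/hr.
Over 27 h: total = 2.31 × 27 = 62.37 ≈ 62 mm.

R ≈ 2.31 mm/hr; total ≈ 62 mm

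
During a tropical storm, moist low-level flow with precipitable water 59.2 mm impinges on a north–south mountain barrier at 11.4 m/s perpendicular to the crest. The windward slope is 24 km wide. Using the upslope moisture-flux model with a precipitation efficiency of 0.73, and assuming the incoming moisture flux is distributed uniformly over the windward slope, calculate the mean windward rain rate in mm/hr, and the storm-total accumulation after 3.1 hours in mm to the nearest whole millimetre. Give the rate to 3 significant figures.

Incoming column moisture flux per unit ridge length: F = V × PW = 11.4 × 59.2 = 674.88 mm·m/s.
Spread over the 24 km slope with efficiency ε = 0.73: R = ε·F/W = 0.73 × 674.88 / 24000 m = 2.053e-02 mm/s.
R = 2.053e-02 × 3600 = 73.9 mm/hr.
Over 3.1 h: total = 73.9 × 3.1 = 229.09 ≈ 229 mm.

R ≈ 73.9 mm/hr; total ≈ 229 mm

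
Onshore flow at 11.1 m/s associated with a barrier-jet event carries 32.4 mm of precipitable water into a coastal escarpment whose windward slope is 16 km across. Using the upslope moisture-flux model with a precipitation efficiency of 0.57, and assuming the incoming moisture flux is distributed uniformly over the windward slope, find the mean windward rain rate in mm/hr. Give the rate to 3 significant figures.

Incoming column moisture flux per unit ridge length: F = V × PW = 11.1 × 32.4 = 359.64 mm·m/s.
Spread over the 16 km slope with efficiency ε = 0.57: R = ε·F/W = 0.57 × 359.64 / 16000 m = 1.281e-02 mm/s.
R = 1.281e-02 × 3600 = 46.1 mm/hr.

R ≈ 46.1 mm/hr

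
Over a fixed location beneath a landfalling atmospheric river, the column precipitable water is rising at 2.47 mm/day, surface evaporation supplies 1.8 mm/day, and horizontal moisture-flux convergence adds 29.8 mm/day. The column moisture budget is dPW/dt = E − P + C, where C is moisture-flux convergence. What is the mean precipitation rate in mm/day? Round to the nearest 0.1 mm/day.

P ≈ 29.1 mm/day

dPW/dt = +2.47 mm/day.
P = E + C − dPW/dt = 1.8 + (29.8) − (+2.47) = 29.1 mm/day.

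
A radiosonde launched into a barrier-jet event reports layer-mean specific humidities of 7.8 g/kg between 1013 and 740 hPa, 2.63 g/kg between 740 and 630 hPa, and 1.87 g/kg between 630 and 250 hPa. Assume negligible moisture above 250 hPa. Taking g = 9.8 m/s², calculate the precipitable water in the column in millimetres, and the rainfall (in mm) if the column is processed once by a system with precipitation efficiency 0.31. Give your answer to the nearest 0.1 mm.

Precipitable water is the column-integrated vapour mass per unit area: PW = (1/g) Σ q̄ Δp, with q in kg/kg and Δp in Pa (1 kg/m² of water = 1 mm).
Layer 1013–740 hPa: Δp = 273 hPa = 27300 Pa, q̄ = 0.0078 kg/kg → 0.0078 × 27300 / 9.8 = 21.73 mm
Layer 740–630 hPa: Δp = 110 hPa = 11000 Pa, q̄ = 0.00263 kg/kg → 0.00263 × 11000 / 9.8 = 2.95 mm
Layer 630–250 hPa: Δp = 380 hPa = 38000 Pa, q̄ = 0.00187 kg/kg → 0.00187 × 38000 / 9.8 = 7.25 mm
PW = 21.73 + 2.95 + 7.25 = 31.93 ≈ 31.9 mm.
Rainfall = ε × PW = 0.31 × 31.9 = 9.9 mm.

PW ≈ 31.9 mm; rainfall ≈ 9.9 mm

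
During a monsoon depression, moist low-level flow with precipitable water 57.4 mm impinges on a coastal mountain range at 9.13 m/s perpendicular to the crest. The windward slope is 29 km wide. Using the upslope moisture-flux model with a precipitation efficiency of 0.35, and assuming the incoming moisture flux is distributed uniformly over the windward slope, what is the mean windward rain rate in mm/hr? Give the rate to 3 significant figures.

Incoming column moisture flux per unit ridge length: F = V × PW = 9.13 × 57.4 = 524.062 mm·m/s.
Spread over the 29 km slope with efficiency ε = 0.35: R = ε·F/W = 0.35 × 524.062 / 29000 m = 6.325e-03 mm/s.
R = 6.325e-03 × 3600 = 22.8 mm/hr.

R ≈ 22.8 mm/hr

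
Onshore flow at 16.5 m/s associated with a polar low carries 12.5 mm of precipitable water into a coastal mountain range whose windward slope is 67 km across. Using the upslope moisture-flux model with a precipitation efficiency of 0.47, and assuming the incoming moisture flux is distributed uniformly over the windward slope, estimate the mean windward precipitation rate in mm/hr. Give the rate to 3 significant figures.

R ≈ 5.21 mm/hr

Incoming column moisture flux per unit ridge length: F = V × PW = 16.5 × 12.5 = 206.25 mm·m/s.
Spread over the 67 km slope with efficiency ε = 0.47: R = ε·F/W = 0.47 × 206.25 / 67000 m = 1.447e-03 mm/s.
R = 1.447e-03 × 3600 = 5.21 mm/hr.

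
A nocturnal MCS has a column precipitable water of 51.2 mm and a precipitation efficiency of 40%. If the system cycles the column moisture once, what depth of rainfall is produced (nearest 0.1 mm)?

Rainfall = ε × PW = 0.40 × 51.2 = 20.5 mm.

rainfall ≈ 20.5 mm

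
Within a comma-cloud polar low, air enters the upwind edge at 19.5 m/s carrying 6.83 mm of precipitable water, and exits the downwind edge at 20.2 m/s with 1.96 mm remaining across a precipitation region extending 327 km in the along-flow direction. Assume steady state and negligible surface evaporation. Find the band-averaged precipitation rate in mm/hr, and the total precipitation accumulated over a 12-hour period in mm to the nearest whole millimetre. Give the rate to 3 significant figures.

Column moisture flux per unit crosswind length is F = V × PW.
Inflow: F_in = 19.5 × 6.83 = 133.185 mm·m/s
Outflow: F_out = 20.2 × 1.96 = 39.592 mm·m/s
Steady-state rate R = (F_in − F_out)/L = (133.185 − 39.592) / 327000 m = 2.862e-04 mm/s.
R = 2.862e-04 × 3600 = 1.03 mm/hr.
Over 12 h: total = 1.03 × 12 = 12.36 ≈ 12 mm.

R ≈ 1.03 mm/hr; total ≈ 12 mm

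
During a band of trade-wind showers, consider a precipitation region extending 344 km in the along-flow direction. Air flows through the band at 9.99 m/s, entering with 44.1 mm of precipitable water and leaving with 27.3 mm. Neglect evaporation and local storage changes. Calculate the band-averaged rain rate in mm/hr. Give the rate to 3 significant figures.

Column moisture flux per unit crosswind length is F = V × PW.
Inflow: F_in = 9.99 × 44.1 = 440.559 mm·m/s
Outflow: F_out = 9.99 × 27.3 = 272.727 mm·m/s
Steady-state rate R = (F_in − F_out)/L = (440.559 − 272.727) / 344000 m = 4.879e-04 mm/s.
R = 4.879e-04 × 3600 = 1.76 mm/hr.

R ≈ 1.76 mm/hr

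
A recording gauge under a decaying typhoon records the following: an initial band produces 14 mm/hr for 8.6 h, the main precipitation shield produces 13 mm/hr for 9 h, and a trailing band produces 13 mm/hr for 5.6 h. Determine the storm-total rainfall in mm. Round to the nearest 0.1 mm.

total ≈ 310.2 mm

Total = Σ Rᵢ Δtᵢ = 14 × 8.6 + 13 × 9 + 13 × 5.6
      = 120.4 + 117 + 72.8 = 310.2 mm.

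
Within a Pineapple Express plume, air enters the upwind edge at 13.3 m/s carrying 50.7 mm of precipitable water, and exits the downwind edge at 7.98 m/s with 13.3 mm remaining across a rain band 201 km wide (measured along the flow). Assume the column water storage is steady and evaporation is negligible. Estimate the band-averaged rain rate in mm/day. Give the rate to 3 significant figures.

R ≈ 244 mm/day

Column moisture flux per unit crosswind length is F = V × PW.
Inflow: F_in = 13.3 × 50.7 = 674.31 mm·m/s
Outflow: F_out = 7.98 × 13.3 = 106.134 mm·m/s
Steady-state rate R = (F_in − F_out)/L = (674.31 − 106.134) / 201000 m = 2.827e-03 mm/s.
R = 2.827e-03 × 3600 × 24 = 244 mm/day.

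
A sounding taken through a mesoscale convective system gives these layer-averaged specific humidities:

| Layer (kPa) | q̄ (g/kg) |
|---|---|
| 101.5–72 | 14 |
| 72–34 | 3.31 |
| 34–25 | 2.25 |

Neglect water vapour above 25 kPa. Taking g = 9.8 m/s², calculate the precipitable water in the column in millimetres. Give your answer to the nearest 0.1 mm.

Precipitable water is the column-integrated vapour mass per unit area: PW = (1/g) Σ q̄ Δp, with q in kg/kg and Δp in Pa (1 kg/m² of water = 1 mm).
Layer 101.5–72 kPa: Δp = 295 hPa = 29500 Pa, q̄ = 0.014 kg/kg → 0.014 × 29500 / 9.8 = 42.14 mm
Layer 72–34 kPa: Δp = 380 hPa = 38000 Pa, q̄ = 0.00331 kg/kg → 0.00331 × 38000 / 9.8 = 12.83 mm
Layer 34–25 kPa: Δp = 90 hPa = 9000 Pa, q̄ = 0.00225 kg/kg → 0.00225 × 9000 / 9.8 = 2.07 mm
PW = 42.14 + 12.83 + 2.07 = 57.04 ≈ 57.0 mm.

PW ≈ 57.0 mm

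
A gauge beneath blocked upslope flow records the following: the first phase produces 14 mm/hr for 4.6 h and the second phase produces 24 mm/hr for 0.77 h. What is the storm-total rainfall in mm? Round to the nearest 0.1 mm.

Total = Σ Rᵢ Δtᵢ = 14 × 4.6 + 24 × 0.77
      = 64.4 + 18.48 = 82.9 mm.

total ≈ 82.9 mm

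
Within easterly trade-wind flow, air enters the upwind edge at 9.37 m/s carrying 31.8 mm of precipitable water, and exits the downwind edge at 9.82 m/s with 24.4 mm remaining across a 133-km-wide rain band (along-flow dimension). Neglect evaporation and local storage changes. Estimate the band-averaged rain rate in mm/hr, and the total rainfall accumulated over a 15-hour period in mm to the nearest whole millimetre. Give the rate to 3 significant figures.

R ≈ 1.58 mm/hr; total ≈ 24 mm

Column moisture flux per unit crosswind length is F = V × PW.
Inflow: F_in = 9.37 × 31.8 = 297.966 mm·m/s
Outflow: F_out = 9.82 × 24.4 = 239.608 mm·m/s
Steady-state rate R = (F_in − F_out)/L = (297.966 − 239.608) / 133000 m = 4.388e-04 mm/s.
R = 4.388e-04 × 3600 = 1.58 mm/hr.
Over 15 h: total = 1.58 × 15 = 23.7 ≈ 24 mm.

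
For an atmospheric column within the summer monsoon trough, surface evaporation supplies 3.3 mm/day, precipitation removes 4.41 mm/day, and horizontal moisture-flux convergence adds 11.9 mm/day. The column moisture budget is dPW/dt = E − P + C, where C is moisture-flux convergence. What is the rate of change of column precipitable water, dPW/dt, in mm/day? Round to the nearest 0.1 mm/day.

dPW/dt ≈ 10.8 mm/day

dPW/dt = E − P + C = 3.3 − 4.41 + (11.9) = 10.8 mm/day.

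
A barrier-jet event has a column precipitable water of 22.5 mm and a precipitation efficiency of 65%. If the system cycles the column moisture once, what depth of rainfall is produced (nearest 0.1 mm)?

Rainfall = ε × PW = 0.65 × 22.5 = 14.6 mm.

rainfall ≈ 14.6 mm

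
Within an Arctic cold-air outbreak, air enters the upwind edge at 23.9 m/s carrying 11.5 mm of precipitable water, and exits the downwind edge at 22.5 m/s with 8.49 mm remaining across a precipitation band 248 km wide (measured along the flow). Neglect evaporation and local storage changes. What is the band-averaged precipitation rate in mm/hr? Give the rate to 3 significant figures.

Column moisture flux per unit crosswind length is F = V × PW.
Inflow: F_in = 23.9 × 11.5 = 274.85 mm·m/s
Outflow: F_out = 22.5 × 8.49 = 191.025 mm·m/s
Steady-state rate R = (F_in − F_out)/L = (274.85 − 191.025) / 248000 m = 3.380e-04 mm/s.
R = 3.380e-04 × 3600 = 1.22 mm/hr.

R ≈ 1.22 mm/hr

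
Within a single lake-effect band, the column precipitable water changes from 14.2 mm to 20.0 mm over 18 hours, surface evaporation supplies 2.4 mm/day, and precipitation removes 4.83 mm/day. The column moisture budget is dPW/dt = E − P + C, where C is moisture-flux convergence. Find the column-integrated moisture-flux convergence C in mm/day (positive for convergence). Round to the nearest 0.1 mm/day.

C ≈ 10.2 mm/day

dPW/dt = (20.0 − 14.2) mm / (18/24 day) = +7.733 mm/day.
C = dPW/dt − E + P = (+7.733) − 2.4 + 4.83 = 10.2 mm/day.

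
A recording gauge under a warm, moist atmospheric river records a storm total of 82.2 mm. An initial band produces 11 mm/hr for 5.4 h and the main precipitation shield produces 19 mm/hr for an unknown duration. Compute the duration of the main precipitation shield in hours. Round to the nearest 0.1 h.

Known phases: 11 × 5.4 = 59.4 mm.
Remaining depth = 82.2 − 59.4 = 22.8 mm.
Duration = 22.8 / 19 = 1.2 h.

duration ≈ 1.2 h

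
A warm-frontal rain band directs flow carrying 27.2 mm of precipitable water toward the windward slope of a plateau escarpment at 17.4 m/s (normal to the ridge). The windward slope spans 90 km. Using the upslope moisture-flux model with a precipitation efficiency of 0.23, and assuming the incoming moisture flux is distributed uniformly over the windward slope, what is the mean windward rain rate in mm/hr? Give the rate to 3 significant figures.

R ≈ 4.35 mm/hr

Incoming column moisture flux per unit ridge length: F = V × PW = 17.4 × 27.2 = 473.28 mm·m/s.
Spread over the 90 km slope with efficiency ε = 0.23: R = ε·F/W = 0.23 × 473.28 / 90000 m = 1.209e-03 mm/s.
R = 1.209e-03 × 3600 = 4.35 mm/hr.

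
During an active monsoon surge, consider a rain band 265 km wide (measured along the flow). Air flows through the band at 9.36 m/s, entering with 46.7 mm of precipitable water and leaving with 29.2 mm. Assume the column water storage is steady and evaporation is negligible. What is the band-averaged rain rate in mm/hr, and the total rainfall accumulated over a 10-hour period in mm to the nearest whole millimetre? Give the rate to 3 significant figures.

R ≈ 2.23 mm/hr; total ≈ 22 mm

Column moisture flux per unit crosswind length is F = V × PW.
Inflow: F_in = 9.36 × 46.7 = 437.112 mm·m/s
Outflow: F_out = 9.36 × 29.2 = 273.312 mm·m/s
Steady-state rate R = (F_in − F_out)/L = (437.112 − 273.312) / 265000 m = 6.181e-04 mm/s.
R = 6.181e-04 × 3600 = 2.23 mm/hr.
Over 10 h: total = 2.23 × 10 = 22.3 ≈ 22 mm.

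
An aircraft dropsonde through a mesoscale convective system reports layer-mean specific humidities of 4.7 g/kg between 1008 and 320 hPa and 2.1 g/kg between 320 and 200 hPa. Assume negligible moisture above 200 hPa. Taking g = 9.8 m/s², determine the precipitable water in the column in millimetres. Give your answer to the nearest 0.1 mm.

PW ≈ 35.6 mm

Precipitable water is the column-integrated vapour mass per unit area: PW = (1/g) Σ q̄ Δp, with q in kg/kg and Δp in Pa (1 kg/m² of water = 1 mm).
Layer 1008–320 hPa: Δp = 688 hPa = 68800 Pa, q̄ = 0.0047 kg/kg → 0.0047 × 68800 / 9.8 = 33.00 mm
Layer 320–200 hPa: Δp = 120 hPa = 12000 Pa, q̄ = 0.0021 kg/kg → 0.0021 × 12000 / 9.8 = 2.57 mm
PW = 33.00 + 2.57 = 35.57 ≈ 35.6 mm.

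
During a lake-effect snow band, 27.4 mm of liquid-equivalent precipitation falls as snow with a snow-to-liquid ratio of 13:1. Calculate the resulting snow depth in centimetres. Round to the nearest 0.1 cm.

snow depth ≈ 35.6 cm

Snow depth = liquid × ratio = 27.4 mm × 13 = 356.2 mm = 35.6 cm.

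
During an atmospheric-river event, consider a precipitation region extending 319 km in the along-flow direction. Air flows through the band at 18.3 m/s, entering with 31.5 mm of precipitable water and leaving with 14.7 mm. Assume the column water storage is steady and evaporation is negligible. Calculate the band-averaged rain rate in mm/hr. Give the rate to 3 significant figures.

R ≈ 3.47 mm/hr

Column moisture flux per unit crosswind length is F = V × PW.
Inflow: F_in = 18.3 × 31.5 = 576.45 mm·m/s
Outflow: F_out = 18.3 × 14.7 = 269.01 mm·m/s
Steady-state rate R = (F_in − F_out)/L = (576.45 − 269.01) / 319000 m = 9.638e-04 mm/s.
R = 9.638e-04 × 3600 = 3.47 mm/hr.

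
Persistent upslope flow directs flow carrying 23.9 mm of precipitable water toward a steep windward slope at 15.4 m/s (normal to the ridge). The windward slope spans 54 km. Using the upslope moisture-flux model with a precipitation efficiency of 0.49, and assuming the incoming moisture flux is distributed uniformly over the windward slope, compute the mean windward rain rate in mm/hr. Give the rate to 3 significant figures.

Incoming column moisture flux per unit ridge length: F = V × PW = 15.4 × 23.9 = 368.06 mm·m/s.
Spread over the 54 km slope with efficiency ε = 0.49: R = ε·F/W = 0.49 × 368.06 / 54000 m = 3.340e-03 mm/s.
R = 3.340e-03 × 3600 = 12.0 mm/hr.

R ≈ 12.0 mm/hr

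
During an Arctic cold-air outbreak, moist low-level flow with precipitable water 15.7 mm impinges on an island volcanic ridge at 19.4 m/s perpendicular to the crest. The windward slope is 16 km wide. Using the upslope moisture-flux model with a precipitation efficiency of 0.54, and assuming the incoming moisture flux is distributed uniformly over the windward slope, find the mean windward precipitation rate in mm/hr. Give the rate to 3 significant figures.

Incoming column moisture flux per unit ridge length: F = V × PW = 19.4 × 15.7 = 304.58 mm·m/s.
Spread over the 16 km slope with efficiency ε = 0.54: R = ε·F/W = 0.54 × 304.58 / 16000 m = 1.028e-02 mm/s.
R = 1.028e-02 × 3600 = 37.0 mm/hr.

R ≈ 37.0 mm/hr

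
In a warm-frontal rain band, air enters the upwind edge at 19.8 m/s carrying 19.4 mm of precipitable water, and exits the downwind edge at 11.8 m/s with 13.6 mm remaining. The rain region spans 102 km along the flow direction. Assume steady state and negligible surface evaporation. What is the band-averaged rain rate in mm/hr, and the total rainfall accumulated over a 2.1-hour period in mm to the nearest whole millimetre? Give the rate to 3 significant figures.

Column moisture flux per unit crosswind length is F = V × PW.
Inflow: F_in = 19.8 × 19.4 = 384.12 mm·m/s
Outflow: F_out = 11.8 × 13.6 = 160.48 mm·m/s
Steady-state rate R = (F_in − F_out)/L = (384.12 − 160.48) / 102000 m = 2.193e-03 mm/s.
R = 2.193e-03 × 3600 = 7.89 mm/hr.
Over 2.1 h: total = 7.89 × 2.1 = 16.569 ≈ 17 mm.

R ≈ 7.89 mm/hr; total ≈ 17 mm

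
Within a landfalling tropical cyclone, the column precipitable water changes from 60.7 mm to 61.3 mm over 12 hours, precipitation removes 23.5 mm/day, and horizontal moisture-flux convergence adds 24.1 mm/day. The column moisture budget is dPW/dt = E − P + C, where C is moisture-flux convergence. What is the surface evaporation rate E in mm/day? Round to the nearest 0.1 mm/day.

E ≈ 0.6 mm/day

dPW/dt = (61.3 − 60.7) mm / (12/24 day) = +1.200 mm/day.
E = dPW/dt + P − C = (+1.200) + 23.5 − (24.1) = 0.6 mm/day.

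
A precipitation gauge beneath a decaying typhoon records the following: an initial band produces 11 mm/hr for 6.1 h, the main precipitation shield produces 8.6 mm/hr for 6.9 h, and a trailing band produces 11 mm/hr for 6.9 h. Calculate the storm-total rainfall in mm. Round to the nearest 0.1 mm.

Total = Σ Rᵢ Δtᵢ = 11 × 6.1 + 8.6 × 6.9 + 11 × 6.9
      = 67.1 + 59.34 + 75.9 = 202.3 mm.

total ≈ 202.3 mm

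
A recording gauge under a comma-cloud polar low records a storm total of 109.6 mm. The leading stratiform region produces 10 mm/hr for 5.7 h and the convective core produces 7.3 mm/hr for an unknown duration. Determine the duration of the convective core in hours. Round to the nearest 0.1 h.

duration ≈ 7.2 h

Known phases: 10 × 5.7 = 57 mm.
Remaining depth = 109.6 − 57 = 52.6 mm.
Duration = 52.6 / 7.3 = 7.2 h.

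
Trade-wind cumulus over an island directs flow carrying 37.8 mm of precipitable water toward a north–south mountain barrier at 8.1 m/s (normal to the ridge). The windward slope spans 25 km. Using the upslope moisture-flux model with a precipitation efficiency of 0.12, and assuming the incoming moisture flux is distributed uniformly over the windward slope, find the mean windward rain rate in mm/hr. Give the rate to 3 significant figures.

R ≈ 5.29 mm/hr

Incoming column moisture flux per unit ridge length: F = V × PW = 8.1 × 37.8 = 306.18 mm·m/s.
Spread over the 25 km slope with efficiency ε = 0.12: R = ε·F/W = 0.12 × 306.18 / 25000 m = 1.470e-03 mm/s.
R = 1.470e-03 × 3600 = 5.29 mm/hr.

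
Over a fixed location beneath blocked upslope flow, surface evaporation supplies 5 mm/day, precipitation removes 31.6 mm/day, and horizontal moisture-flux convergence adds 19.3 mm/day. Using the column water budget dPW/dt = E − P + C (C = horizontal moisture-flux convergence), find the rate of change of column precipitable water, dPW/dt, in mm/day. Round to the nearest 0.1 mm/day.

dPW/dt = E − P + C = 5 − 31.6 + (19.3) = -7.3 mm/day.

dPW/dt ≈ -7.3 mm/day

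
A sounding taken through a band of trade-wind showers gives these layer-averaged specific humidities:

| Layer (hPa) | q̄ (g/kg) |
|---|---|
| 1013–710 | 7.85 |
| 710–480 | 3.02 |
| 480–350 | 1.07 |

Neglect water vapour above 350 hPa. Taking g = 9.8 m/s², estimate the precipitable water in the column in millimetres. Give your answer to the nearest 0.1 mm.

Precipitable water is the column-integrated vapour mass per unit area: PW = (1/g) Σ q̄ Δp, with q in kg/kg and Δp in Pa (1 kg/m² of water = 1 mm).
Layer 1013–710 hPa: Δp = 303 hPa = 30300 Pa, q̄ = 0.00785 kg/kg → 0.00785 × 30300 / 9.8 = 24.27 mm
Layer 710–480 hPa: Δp = 230 hPa = 23000 Pa, q̄ = 0.00302 kg/kg → 0.00302 × 23000 / 9.8 = 7.09 mm
Layer 480–350 hPa: Δp = 130 hPa = 13000 Pa, q̄ = 0.00107 kg/kg → 0.00107 × 13000 / 9.8 = 1.42 mm
PW = 24.27 + 7.09 + 1.42 = 32.78 ≈ 32.8 mm.

PW ≈ 32.8 mm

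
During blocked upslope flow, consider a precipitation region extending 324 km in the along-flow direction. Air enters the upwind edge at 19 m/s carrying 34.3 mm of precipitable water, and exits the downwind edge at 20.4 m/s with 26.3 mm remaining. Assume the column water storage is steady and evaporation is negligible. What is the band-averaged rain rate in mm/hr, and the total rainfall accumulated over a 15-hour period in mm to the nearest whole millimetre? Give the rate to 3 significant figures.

Column moisture flux per unit crosswind length is F = V × PW.
Inflow: F_in = 19 × 34.3 = 651.7 mm·m/s
Outflow: F_out = 20.4 × 26.3 = 536.52 mm·m/s
Steady-state rate R = (F_in − F_out)/L = (651.7 − 536.52) / 324000 m = 3.555e-04 mm/s.
R = 3.555e-04 × 3600 = 1.28 mm/hr.
Over 15 h: total = 1.28 × 15 = 19.2 ≈ 19 mm.

R ≈ 1.28 mm/hr; total ≈ 19 mm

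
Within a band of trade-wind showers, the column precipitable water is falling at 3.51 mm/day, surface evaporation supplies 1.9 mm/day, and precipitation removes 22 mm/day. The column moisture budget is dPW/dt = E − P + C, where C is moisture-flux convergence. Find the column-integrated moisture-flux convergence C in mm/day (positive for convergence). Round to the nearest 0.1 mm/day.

dPW/dt = -3.51 mm/day.
C = dPW/dt − E + P = (-3.51) − 1.9 + 22 = 16.6 mm/day.

C ≈ 16.6 mm/day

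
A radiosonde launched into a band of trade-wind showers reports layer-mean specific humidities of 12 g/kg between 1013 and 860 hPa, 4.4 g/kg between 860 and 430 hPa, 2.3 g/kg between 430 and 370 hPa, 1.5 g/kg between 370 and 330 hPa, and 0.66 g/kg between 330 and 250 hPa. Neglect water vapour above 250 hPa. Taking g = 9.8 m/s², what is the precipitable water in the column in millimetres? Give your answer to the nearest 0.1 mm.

PW ≈ 40.6 mm

Precipitable water is the column-integrated vapour mass per unit area: PW = (1/g) Σ q̄ Δp, with q in kg/kg and Δp in Pa (1 kg/m² of water = 1 mm).
Layer 1013–860 hPa: Δp = 153 hPa = 15300 Pa, q̄ = 0.012 kg/kg → 0.012 × 15300 / 9.8 = 18.73 mm
Layer 860–430 hPa: Δp = 430 hPa = 43000 Pa, q̄ = 0.0044 kg/kg → 0.0044 × 43000 / 9.8 = 19.31 mm
Layer 430–370 hPa: Δp = 60 hPa = 6000 Pa, q̄ = 0.0023 kg/kg → 0.0023 × 6000 / 9.8 = 1.41 mm
Layer 370–330 hPa: Δp = 40 hPa = 4000 Pa, q̄ = 0.0015 kg/kg → 0.0015 × 4000 / 9.8 = 0.61 mm
Layer 330–250 hPa: Δp = 80 hPa = 8000 Pa, q̄ = 0.00066 kg/kg → 0.00066 × 8000 / 9.8 = 0.54 mm
PW = 18.73 + 19.31 + 1.41 + 0.61 + 0.54 = 40.60 ≈ 40.6 mm.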